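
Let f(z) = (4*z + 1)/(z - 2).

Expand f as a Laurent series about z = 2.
Put w = z - (2), i.e. z = w + 2. The denominator is w, so it suffices to rewrite the numerator in powers of w.

P(z) = 4*z + 1
P(w + 2) = 9 + 4*w

Dividing each term by w:
  f = 9/w + 4

Substituting back w = z - 2:
  f(z) = 9/(z - 2) + 4

The series is finite because the numerator is a polynomial; the negative powers form the principal part, and the coefficient of 1/(z - 2) gives Res(f, 2) = 9.

Final answer: 9/(z - 2) + 4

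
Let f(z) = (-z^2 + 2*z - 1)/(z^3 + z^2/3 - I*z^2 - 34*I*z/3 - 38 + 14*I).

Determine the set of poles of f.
The singularities of f are the zeros of the denominator. Factoring,
  z^3 + z^2/3 - I*z^2 - 34*I*z/3 - 38 + 14*I = (z + 3 + 3*I)*(z + 1/3 - 3*I)*(z - 3 - I)
so the candidates are z = -3 - 3*I, z = -1/3 + 3*I, z = 3 + I.

Check the numerator P(z) = -z^2 + 2*z - 1 at each one:
  P(-3 - 3*I) = -7 - 24*I ≠ 0, so z = -3 - 3*I is a (simple) pole.
  P(-1/3 + 3*I) = 65/9 + 8*I ≠ 0, so z = -1/3 + 3*I is a (simple) pole.
  P(3 + I) = -3 - 4*I ≠ 0, so z = 3 + I is a (simple) pole.

Poles of f: {-3 - 3*I, -1/3 + 3*I, 3 + I}

Final answer: {-3 - 3*I, -1/3 + 3*I, 3 + I}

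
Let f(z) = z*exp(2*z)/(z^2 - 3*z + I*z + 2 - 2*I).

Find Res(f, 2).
Write f(z) = P(z)/Q(z) with P(z) = z*exp(2*z) and Q(z) = z^2 - 3*z + I*z + 2 - 2*I.
The denominator factors as Q(z) = (z - 2)*(z - 1 + I), so z = 2 is a simple zero of Q and P is analytic there; z = 2 is therefore a simple pole and
  Res(f, z₀) = P(z₀)/Q'(z₀).

Q'(z) = 2*z - 3 + I, so Q'(2) = 1 + I.
P(2) = 2*exp(4).

Res(f, 2) = (2*exp(4))/(1 + I) = (1 - I)*exp(4)

Final answer: (1 - I)*exp(4)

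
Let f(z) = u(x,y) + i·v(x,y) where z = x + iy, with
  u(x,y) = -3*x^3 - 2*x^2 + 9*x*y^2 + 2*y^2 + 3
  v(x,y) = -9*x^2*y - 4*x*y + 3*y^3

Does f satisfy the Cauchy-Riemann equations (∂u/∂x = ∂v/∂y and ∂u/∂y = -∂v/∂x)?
∂u/∂x = -9*x^2 - 4*x + 9*y^2
∂v/∂y = -9*x^2 - 4*x + 9*y^2
∂u/∂y = 18*x*y + 4*y
∂v/∂x = -18*x*y - 4*y
∂u/∂x = ∂v/∂y and ∂u/∂y = -∂v/∂x hold identically; f is analytic.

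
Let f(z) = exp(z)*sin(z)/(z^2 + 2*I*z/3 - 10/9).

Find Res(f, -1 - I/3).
Write f(z) = P(z)/Q(z) with P(z) = exp(z)*sin(z) and Q(z) = z^2 + 2*I*z/3 - 10/9.
The denominator factors as Q(z) = (z - 1 + I/3)*(z + 1 + I/3), so z = -1 - I/3 is a simple zero of Q and P is analytic there; z = -1 - I/3 is therefore a simple pole and
  Res(f, z₀) = P(z₀)/Q'(z₀).

Q'(z) = 2*z + 2*I/3, so Q'(-1 - I/3) = -2.
P(-1 - I/3) = -exp(-1 - I/3)*sin(1 + I/3).

Res(f, -1 - I/3) = (-exp(-1 - I/3)*sin(1 + I/3))/(-2) = exp(-1 - I/3)*sin(1 + I/3)/2

Final answer: exp(-1 - I/3)*sin(1 + I/3)/2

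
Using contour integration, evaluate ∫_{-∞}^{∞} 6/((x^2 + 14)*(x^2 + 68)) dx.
Let f(z) = 6/((z^2 + 14)*(z^2 + 68)). The denominator has no real zeros and deg Q - deg P = 4 ≥ 2, so the integral of f over the upper semicircle |z| = R tends to 0 as R → ∞. Closing the contour in the upper half-plane,
  ∫_{-∞}^{∞} f(x) dx = 2πi · Σ Res(f, z_k)  over the poles with Im z_k > 0.

Zeros of the denominator: z^2 + 14 = 0 gives z = ±sqrt(14)*I; z^2 + 68 = 0 gives z = ±2*sqrt(17)*I.
Upper half-plane: z = sqrt(14)*I, z = 2*sqrt(17)*I (simple).

Each pole is a simple zero of Q(z) = z^4 + 82*z^2 + 952, so Res(f, z₀) = P(z₀)/Q'(z₀) with P(z) = 6, Q'(z) = 4*z^3 + 164*z:
  Res(f, sqrt(14)*I) = (6)/(108*sqrt(14)*I) = -sqrt(14)*I/252
  Res(f, 2*sqrt(17)*I) = (6)/(-216*sqrt(17)*I) = sqrt(17)*I/612

Sum of residues: I*(-sqrt(14)/252 + sqrt(17)/612)
∫_{-∞}^{∞} f(x) dx = 2πi · (I*(-sqrt(14)/252 + sqrt(17)/612)) = pi*(-7*sqrt(17) + 17*sqrt(14))/2142

Final answer: pi*(-7*sqrt(17) + 17*sqrt(14))/2142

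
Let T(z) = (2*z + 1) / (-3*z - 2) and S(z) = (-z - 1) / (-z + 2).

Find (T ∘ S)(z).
-3*z/(5*z - 1)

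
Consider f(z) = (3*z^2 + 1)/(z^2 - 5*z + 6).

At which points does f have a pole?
The singularities of f are the zeros of the denominator. Factoring,
  z^2 - 5*z + 6 = (z - 2)*(z - 3)
so the candidates are z = 2, z = 3.

Check the numerator P(z) = 3*z^2 + 1 at each one:
  P(2) = 13 ≠ 0, so z = 2 is a (simple) pole.
  P(3) = 28 ≠ 0, so z = 3 is a (simple) pole.

Poles of f: {2, 3}

Final answer: {2, 3}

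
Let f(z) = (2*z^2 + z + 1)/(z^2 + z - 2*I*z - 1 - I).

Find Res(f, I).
Write f(z) = P(z)/Q(z) with P(z) = 2*z^2 + z + 1 and Q(z) = z^2 + z - 2*I*z - 1 - I.
The denominator factors as Q(z) = (z - I)*(z + 1 - I), so z = I is a simple zero of Q and P is analytic there; z = I is therefore a simple pole and
  Res(f, z₀) = P(z₀)/Q'(z₀).

Q'(z) = 2*z + 1 - 2*I, so Q'(I) = 1.
P(I) = -1 + I.

Res(f, I) = (-1 + I)/(1) = -1 + I

Final answer: -1 + I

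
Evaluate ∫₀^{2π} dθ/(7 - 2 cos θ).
Call the integral J. The integrand is 2π-periodic and we integrate over a full period, so shifting θ does not change the value (θ → θ + π flips the sign of the trig term). Hence
  J = ∫₀^{2π} dθ/(7 + 2 cos θ).
Put z = e^{iθ}: then cos θ = (z + 1/z)/2, dθ = dz/(iz), and z runs once counterclockwise around |z| = 1:
  J = ∮_{|z|=1} 1/(7 + 2*(z + 1/z)/2) · dz/(iz) = (2/i) ∮_{|z|=1} dz/(2*z^2 + 14*z + 2).
The roots of 2*z^2 + 14*z + 2 are z = (-7 ± sqrt(7^2 - 2^2))/2, with sqrt(45) = 3*sqrt(5); their product is 1, so only z₊ = -7/2 + 3*sqrt(5)/2 lies inside the unit circle (z₋ = -7/2 - 3*sqrt(5)/2 lies outside).
z₊ is a simple zero of q(z) = 2*z^2 + 14*z + 2, so Res(1/q, z₊) = 1/q'(z₊) with q'(z) = 4*z + 14; and q'(z₊) = 2*(z₊ - z₋) = 6*sqrt(5).
Therefore J = (2/i) · 2πi · 1/(6*sqrt(5)) = 2*pi/(3*sqrt(5)) = 2*sqrt(5)*pi/15

Final answer: 2*sqrt(5)*pi/15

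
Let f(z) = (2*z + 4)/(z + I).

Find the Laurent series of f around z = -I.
Put w = z - (-I), i.e. z = w - I. The denominator is w, so it suffices to rewrite the numerator in powers of w.

P(z) = 2*z + 4
P(w - I) = 4 - 2*I + 2*w

Dividing each term by w:
  f = (4 - 2*I)/w + 2

Substituting back w = z + I:
  f(z) = (4 - 2*I)/(z + I) + 2

The series is finite because the numerator is a polynomial; the negative powers form the principal part, and the coefficient of 1/(z + I) gives Res(f, -I) = 4 - 2*I.

Final answer: (4 - 2*I)/(z + I) + 2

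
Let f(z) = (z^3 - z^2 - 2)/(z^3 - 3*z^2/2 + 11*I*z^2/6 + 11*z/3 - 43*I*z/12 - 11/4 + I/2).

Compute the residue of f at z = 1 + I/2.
Write f(z) = P(z)/Q(z) with P(z) = z^3 - z^2 - 2 and Q(z) = z^3 - 3*z^2/2 + 11*I*z^2/6 + 11*z/3 - 43*I*z/12 - 11/4 + I/2.
The denominator factors as Q(z) = (z - 1 - I/2)*(z - 1/2 - 2*I/3)*(z + 3*I), so z = 1 + I/2 is a simple zero of Q and P is analytic there; z = 1 + I/2 is therefore a simple pole and
  Res(f, z₀) = P(z₀)/Q'(z₀).

Q'(z) = 3*z^2 - 3*z + 11*I*z/3 + 11/3 - 43*I/12, so Q'(1 + I/2) = 13/12 + 19*I/12.
P(1 + I/2) = -5/2 + 3*I/8.

Res(f, 1 + I/2) = (-5/2 + 3*I/8)/(13/12 + 19*I/12) = -609/1060 + 1257*I/1060

Final answer: -609/1060 + 1257*I/1060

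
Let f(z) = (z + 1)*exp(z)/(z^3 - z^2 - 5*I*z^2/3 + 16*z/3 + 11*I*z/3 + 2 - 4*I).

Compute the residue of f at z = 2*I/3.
(90/511 + 3*I/73)*exp(2*I/3)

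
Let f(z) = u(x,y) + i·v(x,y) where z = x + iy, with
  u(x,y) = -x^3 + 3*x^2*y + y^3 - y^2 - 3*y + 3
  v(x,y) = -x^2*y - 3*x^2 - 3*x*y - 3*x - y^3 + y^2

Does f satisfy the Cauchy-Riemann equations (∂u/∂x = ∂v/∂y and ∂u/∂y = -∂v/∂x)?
∂u/∂x = -3*x^2 + 6*x*y
∂v/∂y = -x^2 - 3*x - 3*y^2 + 2*y
∂u/∂y = 3*x^2 + 3*y^2 - 2*y - 3
∂v/∂x = -2*x*y - 6*x - 3*y - 3
∂u/∂x ≠ ∂v/∂y and ∂u/∂y ≠ -∂v/∂x; the Cauchy-Riemann equations are not satisfied, so f is not analytic.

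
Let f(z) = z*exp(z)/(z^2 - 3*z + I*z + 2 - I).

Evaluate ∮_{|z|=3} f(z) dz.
exp(1)*pi*(1 - I) + pi*(-1 + 3*I)*exp(2 - I)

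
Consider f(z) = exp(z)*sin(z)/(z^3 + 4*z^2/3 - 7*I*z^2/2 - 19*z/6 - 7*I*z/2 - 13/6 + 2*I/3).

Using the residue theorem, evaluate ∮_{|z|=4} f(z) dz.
By the residue theorem, ∮_C f(z) dz = 2πi · (sum of the residues of f at the poles inside |z| = 4).

The denominator factors as (z - I)*(z + 1/3 - 2*I)*(z + 1 - I/2), so the singularities of f are simple poles at z = I, z = -1/3 + 2*I, z = -1 + I/2.
  |I|² = 1 < 16 = 4², so this pole is inside the contour.
  |-1/3 + 2*I|² = 37/9 < 16 = 4², so this pole is inside the contour.
  |-1 + I/2|² = 5/4 < 16 = 4², so this pole is inside the contour.

With P(z) = exp(z)*sin(z) and Q(z) = z^3 + 4*z^2/3 - 7*I*z^2/2 - 19*z/6 - 7*I*z/2 - 13/6 + 2*I/3, each pole is simple, so Res(f, z₀) = P(z₀)/Q'(z₀) with Q'(z) = 3*z^2 + 8*z/3 - 7*I*z - 19/6 - 7*I/2.
  Res(f, I) = P(I)/Q'(I) = (I*exp(I)*sinh(1))/(5/6 - 5*I/6) = (-3/5 + 3*I/5)*exp(I)*sinh(1)
  Res(f, -1/3 + 2*I) = P(-1/3 + 2*I)/Q'(-1/3 + 2*I) = (-exp(-1/3 + 2*I)*sin(1/3 - 2*I))/(-31/18 + I/6) = (279/485 + 27*I/485)*exp(-1/3 + 2*I)*sin(1/3 - 2*I)
  Res(f, -1 + I/2) = P(-1 + I/2)/Q'(-1 + I/2) = (-exp(-1 + I/2)*sin(1 - I/2))/(-1/12 + 11*I/6) = (12/485 + 264*I/485)*exp(-1 + I/2)*sin(1 - I/2)

Sum of residues inside C: (-3/5 + 3*I/5)*exp(I)*sinh(1) + (12/485 + 264*I/485)*exp(-1 + I/2)*sin(1 - I/2) + (279/485 + 27*I/485)*exp(-1/3 + 2*I)*sin(1/3 - 2*I)
∮_C f(z) dz = 2πi · ((-3/5 + 3*I/5)*exp(I)*sinh(1) + (12/485 + 264*I/485)*exp(-1 + I/2)*sin(1 - I/2) + (279/485 + 27*I/485)*exp(-1/3 + 2*I)*sin(1/3 - 2*I)) = pi*(-6/5 - 6*I/5)*exp(I)*sinh(1) + pi*(-528/485 + 24*I/485)*exp(-1 + I/2)*sin(1 - I/2) + pi*(-54/485 + 558*I/485)*exp(-1/3 + 2*I)*sin(1/3 - 2*I)

Final answer: pi*(-6/5 - 6*I/5)*exp(I)*sinh(1) + pi*(-528/485 + 24*I/485)*exp(-1 + I/2)*sin(1 - I/2) + pi*(-54/485 + 558*I/485)*exp(-1/3 + 2*I)*sin(1/3 - 2*I)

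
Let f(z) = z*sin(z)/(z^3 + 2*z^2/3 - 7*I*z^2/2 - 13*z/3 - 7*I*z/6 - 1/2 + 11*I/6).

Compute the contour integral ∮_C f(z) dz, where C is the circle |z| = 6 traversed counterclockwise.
pi*(-324/73 - 12*I/73)*sin(1/3 + I) + pi*(132/365 + 816*I/365)*sin(1 - 3*I/2) + pi*(-12/5 + 24*I/5)*sinh(1)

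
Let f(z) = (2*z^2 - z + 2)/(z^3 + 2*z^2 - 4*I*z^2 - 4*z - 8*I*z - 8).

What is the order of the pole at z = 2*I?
Factor the denominator:
  z^3 + 2*z^2 - 4*I*z^2 - 4*z - 8*I*z - 8 = (z - 2*I)^2*(z + 2)

The numerator P(z) = 2*z^2 - z + 2 has P(2*I) = -6 - 2*I ≠ 0, so no factor of (z - 2*I) cancels.
Near z = 2*I we can therefore write f(z) = g(z)/(z - 2*I)^2 with g analytic at 2*I and g(2*I) ≠ 0 (g is the numerator divided by the remaining denominator factors).

Hence z = 2*I is a pole of order 2.

Final answer: 2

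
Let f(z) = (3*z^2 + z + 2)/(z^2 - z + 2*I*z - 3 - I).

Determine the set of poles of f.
{-1 - I, 2 - I}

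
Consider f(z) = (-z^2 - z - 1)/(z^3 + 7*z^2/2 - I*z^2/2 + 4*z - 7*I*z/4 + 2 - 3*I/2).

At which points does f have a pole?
The singularities of f are the zeros of the denominator. Factoring,
  z^3 + 7*z^2/2 - I*z^2/2 + 4*z - 7*I*z/4 + 2 - 3*I/2 = (z + 1/2 - I)*(z + 2)*(z + 1 + I/2)
so the candidates are z = -1/2 + I, z = -2, z = -1 - I/2.

Check the numerator P(z) = -z^2 - z - 1 at each one:
  P(-1/2 + I) = 1/4 ≠ 0, so z = -1/2 + I is a (simple) pole.
  P(-2) = -3 ≠ 0, so z = -2 is a (simple) pole.
  P(-1 - I/2) = -3/4 - I/2 ≠ 0, so z = -1 - I/2 is a (simple) pole.

Poles of f: {-2, -1 - I/2, -1/2 + I}

Final answer: {-2, -1 - I/2, -1/2 + I}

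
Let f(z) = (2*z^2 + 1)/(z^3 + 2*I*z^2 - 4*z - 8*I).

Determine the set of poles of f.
The singularities of f are the zeros of the denominator. Factoring,
  z^3 + 2*I*z^2 - 4*z - 8*I = (z + 2*I)*(z + 2)*(z - 2)
so the candidates are z = -2*I, z = -2, z = 2.

Check the numerator P(z) = 2*z^2 + 1 at each one:
  P(-2*I) = -7 ≠ 0, so z = -2*I is a (simple) pole.
  P(-2) = 9 ≠ 0, so z = -2 is a (simple) pole.
  P(2) = 9 ≠ 0, so z = 2 is a (simple) pole.

Poles of f: {-2, -2*I, 2}

Final answer: {-2, -2*I, 2}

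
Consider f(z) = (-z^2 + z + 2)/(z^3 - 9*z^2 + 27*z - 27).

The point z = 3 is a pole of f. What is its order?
Factor the denominator:
  z^3 - 9*z^2 + 27*z - 27 = (z - 3)^3

The numerator P(z) = -z^2 + z + 2 has P(3) = -4 ≠ 0, so no factor of (z - 3) cancels.
Near z = 3 we can therefore write f(z) = g(z)/(z - 3)^3 with g analytic at 3 and g(3) ≠ 0 (g is just the numerator).

Hence z = 3 is a pole of order 3.

Final answer: 3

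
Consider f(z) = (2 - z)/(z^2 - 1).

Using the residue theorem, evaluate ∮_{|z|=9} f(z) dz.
By the residue theorem, ∮_C f(z) dz = 2πi · (sum of the residues of f at the poles inside |z| = 9).

The denominator factors as (z - 1)*(z + 1), so the singularities of f are simple poles at z = 1, z = -1.
  |1|² = 1 < 81 = 9², so this pole is inside the contour.
  |-1|² = 1 < 81 = 9², so this pole is inside the contour.

With P(z) = 2 - z and Q(z) = z^2 - 1, each pole is simple, so Res(f, z₀) = P(z₀)/Q'(z₀) with Q'(z) = 2*z.
  Res(f, 1) = P(1)/Q'(1) = (1)/(2) = 1/2
  Res(f, -1) = P(-1)/Q'(-1) = (3)/(-2) = -3/2

Sum of residues inside C: -1
∮_C f(z) dz = 2πi · (-1) = -2*I*pi

Final answer: -2*I*pi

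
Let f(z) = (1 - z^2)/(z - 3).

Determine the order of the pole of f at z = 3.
Factor the denominator:
  z - 3 = (z - 3)

The numerator P(z) = 1 - z^2 has P(3) = -8 ≠ 0, so no factor of (z - 3) cancels.
Near z = 3 we can therefore write f(z) = g(z)/(z - 3) with g analytic at 3 and g(3) ≠ 0 (g is just the numerator).

Hence z = 3 is a pole of order 1.

Final answer: 1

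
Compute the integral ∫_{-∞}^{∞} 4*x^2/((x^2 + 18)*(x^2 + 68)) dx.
Let f(z) = 4*z^2/((z^2 + 18)*(z^2 + 68)). The denominator has no real zeros and deg Q - deg P = 2 ≥ 2, so the integral of f over the upper semicircle |z| = R tends to 0 as R → ∞. Closing the contour in the upper half-plane,
  ∫_{-∞}^{∞} f(x) dx = 2πi · Σ Res(f, z_k)  over the poles with Im z_k > 0.

Zeros of the denominator: z^2 + 18 = 0 gives z = ±3*sqrt(2)*I; z^2 + 68 = 0 gives z = ±2*sqrt(17)*I.
Upper half-plane: z = 2*sqrt(17)*I, z = 3*sqrt(2)*I (simple).

Each pole is a simple zero of Q(z) = z^4 + 86*z^2 + 1224, so Res(f, z₀) = P(z₀)/Q'(z₀) with P(z) = 4*z^2, Q'(z) = 4*z^3 + 172*z:
  Res(f, 2*sqrt(17)*I) = (-272)/(-200*sqrt(17)*I) = -2*sqrt(17)*I/25
  Res(f, 3*sqrt(2)*I) = (-72)/(300*sqrt(2)*I) = 3*sqrt(2)*I/25

Sum of residues: I*(-2*sqrt(17) + 3*sqrt(2))/25
∫_{-∞}^{∞} f(x) dx = 2πi · (I*(-2*sqrt(17) + 3*sqrt(2))/25) = 2*pi*(-3*sqrt(2) + 2*sqrt(17))/25

Final answer: 2*pi*(-3*sqrt(2) + 2*sqrt(17))/25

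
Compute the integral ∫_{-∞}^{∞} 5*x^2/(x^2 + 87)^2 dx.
5*sqrt(87)*pi/174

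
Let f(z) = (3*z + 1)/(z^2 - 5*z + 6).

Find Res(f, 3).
Write f(z) = P(z)/Q(z) with P(z) = 3*z + 1 and Q(z) = z^2 - 5*z + 6.
The denominator factors as Q(z) = (z - 3)*(z - 2), so z = 3 is a simple zero of Q and P is analytic there; z = 3 is therefore a simple pole and
  Res(f, z₀) = P(z₀)/Q'(z₀).

Q'(z) = 2*z - 5, so Q'(3) = 1.
P(3) = 10.

Res(f, 3) = (10)/(1) = 10

Final answer: 10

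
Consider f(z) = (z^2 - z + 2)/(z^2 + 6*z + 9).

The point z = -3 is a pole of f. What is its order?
2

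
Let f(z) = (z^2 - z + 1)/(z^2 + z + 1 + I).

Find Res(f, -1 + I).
Write f(z) = P(z)/Q(z) with P(z) = z^2 - z + 1 and Q(z) = z^2 + z + 1 + I.
The denominator factors as Q(z) = (z + I)*(z + 1 - I), so z = -1 + I is a simple zero of Q and P is analytic there; z = -1 + I is therefore a simple pole and
  Res(f, z₀) = P(z₀)/Q'(z₀).

Q'(z) = 2*z + 1, so Q'(-1 + I) = -1 + 2*I.
P(-1 + I) = 2 - 3*I.

Res(f, -1 + I) = (2 - 3*I)/(-1 + 2*I) = -8/5 - I/5

Final answer: -8/5 - I/5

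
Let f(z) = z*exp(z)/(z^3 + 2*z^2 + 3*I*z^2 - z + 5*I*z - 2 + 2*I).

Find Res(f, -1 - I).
Write f(z) = P(z)/Q(z) with P(z) = z*exp(z) and Q(z) = z^3 + 2*z^2 + 3*I*z^2 - z + 5*I*z - 2 + 2*I.
The denominator factors as Q(z) = (z + 2*I)*(z + 1 + I)*(z + 1), so z = -1 - I is a simple zero of Q and P is analytic there; z = -1 - I is therefore a simple pole and
  Res(f, z₀) = P(z₀)/Q'(z₀).

Q'(z) = 3*z^2 + 4*z + 6*I*z - 1 + 5*I, so Q'(-1 - I) = 1 + I.
P(-1 - I) = (-1 - I)*exp(-1 - I).

Res(f, -1 - I) = ((-1 - I)*exp(-1 - I))/(1 + I) = -exp(-1 - I)

Final answer: -exp(-1 - I)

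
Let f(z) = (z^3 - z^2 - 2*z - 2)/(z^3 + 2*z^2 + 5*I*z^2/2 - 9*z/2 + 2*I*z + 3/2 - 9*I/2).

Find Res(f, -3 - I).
Write f(z) = P(z)/Q(z) with P(z) = z^3 - z^2 - 2*z - 2 and Q(z) = z^3 + 2*z^2 + 5*I*z^2/2 - 9*z/2 + 2*I*z + 3/2 - 9*I/2.
The denominator factors as Q(z) = (z + 3 + I)*(z - 1)*(z + 3*I/2), so z = -3 - I is a simple zero of Q and P is analytic there; z = -3 - I is therefore a simple pole and
  Res(f, z₀) = P(z₀)/Q'(z₀).

Q'(z) = 3*z^2 + 4*z + 5*I*z - 9/2 + 2*I, so Q'(-3 - I) = 25/2 + I.
P(-3 - I) = -22 - 30*I.

Res(f, -3 - I) = (-22 - 30*I)/(25/2 + I) = -1220/629 - 1412*I/629

Final answer: -1220/629 - 1412*I/629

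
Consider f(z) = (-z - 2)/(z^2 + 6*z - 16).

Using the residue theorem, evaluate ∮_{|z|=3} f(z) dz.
-4*I*pi/5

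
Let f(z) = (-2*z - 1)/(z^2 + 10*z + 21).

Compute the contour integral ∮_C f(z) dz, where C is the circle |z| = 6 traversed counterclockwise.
By the residue theorem, ∮_C f(z) dz = 2πi · (sum of the residues of f at the poles inside |z| = 6).

The denominator factors as (z + 3)*(z + 7), so the singularities of f are simple poles at z = -3, z = -7.
  |-3|² = 9 < 36 = 6², so this pole is inside the contour.
  |-7|² = 49 > 36 = 6², so this pole is outside the contour.

With P(z) = -2*z - 1 and Q(z) = z^2 + 10*z + 21, each pole is simple, so Res(f, z₀) = P(z₀)/Q'(z₀) with Q'(z) = 2*z + 10.
  Res(f, -3) = P(-3)/Q'(-3) = (5)/(4) = 5/4

∮_C f(z) dz = 2πi · (5/4) = 5*I*pi/2

Final answer: 5*I*pi/2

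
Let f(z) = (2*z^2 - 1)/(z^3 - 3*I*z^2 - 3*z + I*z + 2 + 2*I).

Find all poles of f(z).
The singularities of f are the zeros of the denominator. Factoring,
  z^3 - 3*I*z^2 - 3*z + I*z + 2 + 2*I = (z + 1 - I)*(z - 1)*(z - 2*I)
so the candidates are z = -1 + I, z = 1, z = 2*I.

Check the numerator P(z) = 2*z^2 - 1 at each one:
  P(-1 + I) = -1 - 4*I ≠ 0, so z = -1 + I is a (simple) pole.
  P(1) = 1 ≠ 0, so z = 1 is a (simple) pole.
  P(2*I) = -9 ≠ 0, so z = 2*I is a (simple) pole.

Poles of f: {-1 + I, 2*I, 1}

Final answer: {-1 + I, 2*I, 1}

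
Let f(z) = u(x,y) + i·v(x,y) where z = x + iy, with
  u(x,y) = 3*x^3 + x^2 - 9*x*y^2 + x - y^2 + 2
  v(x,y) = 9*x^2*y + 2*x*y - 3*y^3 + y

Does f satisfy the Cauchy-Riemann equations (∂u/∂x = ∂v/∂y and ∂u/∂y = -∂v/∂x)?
∂u/∂x = 9*x^2 + 2*x - 9*y^2 + 1
∂v/∂y = 9*x^2 + 2*x - 9*y^2 + 1
∂u/∂y = -18*x*y - 2*y
∂v/∂x = 18*x*y + 2*y
∂u/∂x = ∂v/∂y and ∂u/∂y = -∂v/∂x hold identically; f is analytic.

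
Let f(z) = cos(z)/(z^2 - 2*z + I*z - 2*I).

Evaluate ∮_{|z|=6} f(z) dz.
By the residue theorem, ∮_C f(z) dz = 2πi · (sum of the residues of f at the poles inside |z| = 6).

The denominator factors as (z + I)*(z - 2), so the singularities of f are simple poles at z = -I, z = 2.
  |-I|² = 1 < 36 = 6², so this pole is inside the contour.
  |2|² = 4 < 36 = 6², so this pole is inside the contour.

With P(z) = cos(z) and Q(z) = z^2 - 2*z + I*z - 2*I, each pole is simple, so Res(f, z₀) = P(z₀)/Q'(z₀) with Q'(z) = 2*z - 2 + I.
  Res(f, -I) = P(-I)/Q'(-I) = (cosh(1))/(-2 - I) = (-2/5 + I/5)*cosh(1)
  Res(f, 2) = P(2)/Q'(2) = (cos(2))/(2 + I) = (2/5 - I/5)*cos(2)

Sum of residues inside C: (2/5 - I/5)*cos(2) + (-2/5 + I/5)*cosh(1)
∮_C f(z) dz = 2πi · ((2/5 - I/5)*cos(2) + (-2/5 + I/5)*cosh(1)) = pi*(-2/5 - 4*I/5)*cosh(1) + pi*(2/5 + 4*I/5)*cos(2)

Final answer: pi*(-2/5 - 4*I/5)*cosh(1) + pi*(2/5 + 4*I/5)*cos(2)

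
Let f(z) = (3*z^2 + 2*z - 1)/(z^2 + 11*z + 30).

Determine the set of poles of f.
The singularities of f are the zeros of the denominator. Factoring,
  z^2 + 11*z + 30 = (z + 6)*(z + 5)
so the candidates are z = -6, z = -5.

Check the numerator P(z) = 3*z^2 + 2*z - 1 at each one:
  P(-6) = 95 ≠ 0, so z = -6 is a (simple) pole.
  P(-5) = 64 ≠ 0, so z = -5 is a (simple) pole.

Poles of f: {-6, -5}

Final answer: {-6, -5}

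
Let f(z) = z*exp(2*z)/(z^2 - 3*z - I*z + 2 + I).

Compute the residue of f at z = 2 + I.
Write f(z) = P(z)/Q(z) with P(z) = z*exp(2*z) and Q(z) = z^2 - 3*z - I*z + 2 + I.
The denominator factors as Q(z) = (z - 1)*(z - 2 - I), so z = 2 + I is a simple zero of Q and P is analytic there; z = 2 + I is therefore a simple pole and
  Res(f, z₀) = P(z₀)/Q'(z₀).

Q'(z) = 2*z - 3 - I, so Q'(2 + I) = 1 + I.
P(2 + I) = (2 + I)*exp(4 + 2*I).

Res(f, 2 + I) = ((2 + I)*exp(4 + 2*I))/(1 + I) = (3/2 - I/2)*exp(4 + 2*I)

Final answer: (3/2 - I/2)*exp(4 + 2*I)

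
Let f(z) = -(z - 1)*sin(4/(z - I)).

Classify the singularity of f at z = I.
essential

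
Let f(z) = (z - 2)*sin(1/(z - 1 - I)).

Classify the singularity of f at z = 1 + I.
Let u = z - 1 - I. Then
  sin(1/u) = Σ_{k≥0} (-1)^k (1)^(2k+1)/((2k+1)!·u^(2k+1)) = 1/u - 1/(6*u^3) + 1/(120*u^5) + ...
which has infinitely many negative powers of u, so sin(1/(z - 1 - I)) has an essential singularity at z = 1 + I.
The extra factor z - 2 is a nonzero polynomial; if the product had at most a pole at z = 1 + I, dividing by that polynomial would leave sin(1/(z - 1 - I)) with at most a pole too — contradiction. (Equivalently, the product's Laurent series still has infinitely many negative powers.)
So the singularity is essential.

Final answer: essential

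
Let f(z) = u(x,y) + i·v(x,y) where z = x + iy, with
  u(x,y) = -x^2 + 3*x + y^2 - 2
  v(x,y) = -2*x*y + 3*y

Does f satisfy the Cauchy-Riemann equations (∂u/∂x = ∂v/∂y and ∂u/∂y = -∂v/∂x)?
∂u/∂x = 3 - 2*x
∂v/∂y = 3 - 2*x
∂u/∂y = 2*y
∂v/∂x = -2*y
∂u/∂x = ∂v/∂y and ∂u/∂y = -∂v/∂x hold identically; f is analytic.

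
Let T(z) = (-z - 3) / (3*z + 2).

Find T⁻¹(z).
(-2*z - 3)/(3*z + 1)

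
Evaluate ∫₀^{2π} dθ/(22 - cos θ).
Call the integral J. The integrand is 2π-periodic and we integrate over a full period, so shifting θ does not change the value (θ → θ + π flips the sign of the trig term). Hence
  J = ∫₀^{2π} dθ/(22 + cos θ).
Put z = e^{iθ}: then cos θ = (z + 1/z)/2, dθ = dz/(iz), and z runs once counterclockwise around |z| = 1:
  J = ∮_{|z|=1} 1/(22 + (z + 1/z)/2) · dz/(iz) = (2/i) ∮_{|z|=1} dz/(z^2 + 44*z + 1).
The roots of z^2 + 44*z + 1 are z = (-22 ± sqrt(22^2 - 1^2)), with sqrt(483) = sqrt(483); their product is 1, so only z₊ = -22 + sqrt(483) lies inside the unit circle (z₋ = -22 - sqrt(483) lies outside).
z₊ is a simple zero of q(z) = z^2 + 44*z + 1, so Res(1/q, z₊) = 1/q'(z₊) with q'(z) = 2*z + 44; and q'(z₊) = (z₊ - z₋) = 2*sqrt(483).
Therefore J = (2/i) · 2πi · 1/(2*sqrt(483)) = 2*pi/(sqrt(483)) = 2*sqrt(483)*pi/483

Final answer: 2*sqrt(483)*pi/483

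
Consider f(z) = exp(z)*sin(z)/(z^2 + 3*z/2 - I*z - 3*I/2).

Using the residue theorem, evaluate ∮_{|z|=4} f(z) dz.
pi*(-12/13 + 8*I/13)*exp(I)*sinh(1) + pi*(8/13 + 12*I/13)*exp(-3/2)*sin(3/2)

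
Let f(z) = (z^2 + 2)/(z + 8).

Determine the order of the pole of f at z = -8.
Factor the denominator:
  z + 8 = (z + 8)

The numerator P(z) = z^2 + 2 has P(-8) = 66 ≠ 0, so no factor of (z + 8) cancels.
Near z = -8 we can therefore write f(z) = g(z)/(z + 8) with g analytic at -8 and g(-8) ≠ 0 (g is just the numerator).

Hence z = -8 is a pole of order 1.

Final answer: 1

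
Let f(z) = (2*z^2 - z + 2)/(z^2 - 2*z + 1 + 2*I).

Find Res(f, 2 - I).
Write f(z) = P(z)/Q(z) with P(z) = 2*z^2 - z + 2 and Q(z) = z^2 - 2*z + 1 + 2*I.
The denominator factors as Q(z) = (z - I)*(z - 2 + I), so z = 2 - I is a simple zero of Q and P is analytic there; z = 2 - I is therefore a simple pole and
  Res(f, z₀) = P(z₀)/Q'(z₀).

Q'(z) = 2*z - 2, so Q'(2 - I) = 2 - 2*I.
P(2 - I) = 6 - 7*I.

Res(f, 2 - I) = (6 - 7*I)/(2 - 2*I) = 13/4 - I/4

Final answer: 13/4 - I/4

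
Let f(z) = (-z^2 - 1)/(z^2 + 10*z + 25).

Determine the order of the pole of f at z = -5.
Factor the denominator:
  z^2 + 10*z + 25 = (z + 5)^2

The numerator P(z) = -z^2 - 1 has P(-5) = -26 ≠ 0, so no factor of (z + 5) cancels.
Near z = -5 we can therefore write f(z) = g(z)/(z + 5)^2 with g analytic at -5 and g(-5) ≠ 0 (g is just the numerator).

Hence z = -5 is a pole of order 2.

Final answer: 2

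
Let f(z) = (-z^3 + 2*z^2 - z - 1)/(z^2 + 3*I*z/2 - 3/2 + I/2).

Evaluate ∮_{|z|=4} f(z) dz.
By the residue theorem, ∮_C f(z) dz = 2πi · (sum of the residues of f at the poles inside |z| = 4).

The denominator factors as (z - 1 + I)*(z + 1 + I/2), so the singularities of f are simple poles at z = 1 - I, z = -1 - I/2.
  |1 - I|² = 2 < 16 = 4², so this pole is inside the contour.
  |-1 - I/2|² = 5/4 < 16 = 4², so this pole is inside the contour.

With P(z) = -z^3 + 2*z^2 - z - 1 and Q(z) = z^2 + 3*I*z/2 - 3/2 + I/2, each pole is simple, so Res(f, z₀) = P(z₀)/Q'(z₀) with Q'(z) = 2*z + 3*I/2.
  Res(f, 1 - I) = P(1 - I)/Q'(1 - I) = (-I)/(2 - I/2) = 2/17 - 8*I/17
  Res(f, -1 - I/2) = P(-1 - I/2)/Q'(-1 - I/2) = (7/4 + 31*I/8)/(-2 + I/2) = -25/68 - 69*I/34

Sum of residues inside C: -1/4 - 5*I/2
∮_C f(z) dz = 2πi · (-1/4 - 5*I/2) = pi*(5 - I/2)

Final answer: pi*(5 - I/2)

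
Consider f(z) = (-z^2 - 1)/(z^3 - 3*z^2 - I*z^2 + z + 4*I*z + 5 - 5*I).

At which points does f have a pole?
{-1 + I, 2 - I, 2 + I}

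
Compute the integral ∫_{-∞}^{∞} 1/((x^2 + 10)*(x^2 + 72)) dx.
pi*(-5*sqrt(2) + 6*sqrt(10))/3720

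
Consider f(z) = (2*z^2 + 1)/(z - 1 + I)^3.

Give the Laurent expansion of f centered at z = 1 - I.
Put w = z - (1 - I), i.e. z = w + 1 - I. The denominator is w^3, so it suffices to rewrite the numerator in powers of w.

P(z) = 2*z^2 + 1
P(w + 1 - I) = 1 - 4*I + (4 - 4*I)*w + 2*w^2

Dividing each term by w^3:
  f = (1 - 4*I)/w^3 + (4 - 4*I)/w^2 + 2/w

Substituting back w = z - 1 + I:
  f(z) = (1 - 4*I)/(z - 1 + I)^3 + (4 - 4*I)/(z - 1 + I)^2 + 2/(z - 1 + I)

The series is finite because the numerator is a polynomial; the negative powers form the principal part, and the coefficient of 1/(z - 1 + I) gives Res(f, 1 - I) = 2.

Final answer: (1 - 4*I)/(z - 1 + I)^3 + (4 - 4*I)/(z - 1 + I)^2 + 2/(z - 1 + I)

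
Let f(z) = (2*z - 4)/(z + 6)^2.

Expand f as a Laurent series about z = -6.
-16/(z + 6)^2 + 2/(z + 6)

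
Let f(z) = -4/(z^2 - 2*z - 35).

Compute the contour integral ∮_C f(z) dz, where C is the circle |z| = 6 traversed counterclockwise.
2*I*pi/3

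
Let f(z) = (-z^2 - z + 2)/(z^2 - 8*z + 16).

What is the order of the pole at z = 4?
Factor the denominator:
  z^2 - 8*z + 16 = (z - 4)^2

The numerator P(z) = -z^2 - z + 2 has P(4) = -18 ≠ 0, so no factor of (z - 4) cancels.
Near z = 4 we can therefore write f(z) = g(z)/(z - 4)^2 with g analytic at 4 and g(4) ≠ 0 (g is just the numerator).

Hence z = 4 is a pole of order 2.

Final answer: 2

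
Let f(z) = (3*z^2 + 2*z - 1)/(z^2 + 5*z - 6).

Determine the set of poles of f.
The singularities of f are the zeros of the denominator. Factoring,
  z^2 + 5*z - 6 = (z + 6)*(z - 1)
so the candidates are z = -6, z = 1.

Check the numerator P(z) = 3*z^2 + 2*z - 1 at each one:
  P(-6) = 95 ≠ 0, so z = -6 is a (simple) pole.
  P(1) = 4 ≠ 0, so z = 1 is a (simple) pole.

Poles of f: {-6, 1}

Final answer: {-6, 1}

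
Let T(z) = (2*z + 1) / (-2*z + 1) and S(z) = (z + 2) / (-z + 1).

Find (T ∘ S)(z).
(-z - 5)/(3*z + 3)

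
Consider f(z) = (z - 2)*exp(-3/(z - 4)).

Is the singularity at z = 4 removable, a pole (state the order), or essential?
Let u = z - 4. Then
  e^(-3/u) = Σ_{k≥0} (-3)^k/(k!·u^k) = 1 - 3/u + 9/(2*u^2) - 9/(2*u^3) + ...
which has infinitely many negative powers of u, so exp(-3/(z - 4)) has an essential singularity at z = 4.
The extra factor z - 2 is a nonzero polynomial; if the product had at most a pole at z = 4, dividing by that polynomial would leave exp(-3/(z - 4)) with at most a pole too — contradiction. (Equivalently, the product's Laurent series still has infinitely many negative powers.)
So the singularity is essential.

Final answer: essential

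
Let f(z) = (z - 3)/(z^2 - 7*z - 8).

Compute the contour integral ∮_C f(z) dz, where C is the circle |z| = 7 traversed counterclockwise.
8*I*pi/9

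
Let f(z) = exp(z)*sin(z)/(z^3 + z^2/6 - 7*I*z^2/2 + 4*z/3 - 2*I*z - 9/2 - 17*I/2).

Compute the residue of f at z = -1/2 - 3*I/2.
Write f(z) = P(z)/Q(z) with P(z) = exp(z)*sin(z) and Q(z) = z^3 + z^2/6 - 7*I*z^2/2 + 4*z/3 - 2*I*z - 9/2 - 17*I/2.
The denominator factors as Q(z) = (z - 3*I)*(z + 1/2 + 3*I/2)*(z - 1/3 - 2*I), so z = -1/2 - 3*I/2 is a simple zero of Q and P is analytic there; z = -1/2 - 3*I/2 is therefore a simple pole and
  Res(f, z₀) = P(z₀)/Q'(z₀).

Q'(z) = 3*z^2 + z/3 - 7*I*z + 4/3 - 2*I, so Q'(-1/2 - 3*I/2) = -46/3 + 11*I/2.
P(-1/2 - 3*I/2) = -exp(-1/2 - 3*I/2)*sin(1/2 + 3*I/2).

Res(f, -1/2 - 3*I/2) = (-exp(-1/2 - 3*I/2)*sin(1/2 + 3*I/2))/(-46/3 + 11*I/2) = (552/9553 + 198*I/9553)*exp(-1/2 - 3*I/2)*sin(1/2 + 3*I/2)

Final answer: (552/9553 + 198*I/9553)*exp(-1/2 - 3*I/2)*sin(1/2 + 3*I/2)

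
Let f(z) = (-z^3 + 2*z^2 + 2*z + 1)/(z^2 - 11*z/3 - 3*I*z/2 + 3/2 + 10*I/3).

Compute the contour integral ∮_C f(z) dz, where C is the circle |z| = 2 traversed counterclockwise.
pi*(500/123 - 604*I/369)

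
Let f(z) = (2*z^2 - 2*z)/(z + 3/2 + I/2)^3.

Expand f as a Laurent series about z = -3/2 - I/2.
(7 + 4*I)/(z + 3/2 + I/2)^3 + (-8 - 2*I)/(z + 3/2 + I/2)^2 + 2/(z + 3/2 + I/2)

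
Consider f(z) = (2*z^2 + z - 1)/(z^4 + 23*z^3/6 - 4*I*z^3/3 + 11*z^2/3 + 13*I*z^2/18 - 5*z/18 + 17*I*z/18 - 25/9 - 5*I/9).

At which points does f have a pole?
The singularities of f are the zeros of the denominator. Factoring,
  z^4 + 23*z^3/6 - 4*I*z^3/3 + 11*z^2/3 + 13*I*z^2/18 - 5*z/18 + 17*I*z/18 - 25/9 - 5*I/9 = (z + 1/2 + I)*(z - 2/3)*(z + 1 - I/3)*(z + 3 - 2*I)
so the candidates are z = -1/2 - I, z = 2/3, z = -1 + I/3, z = -3 + 2*I.

Check the numerator P(z) = 2*z^2 + z - 1 at each one:
  P(-1/2 - I) = -3 + I ≠ 0, so z = -1/2 - I is a (simple) pole.
  P(2/3) = 5/9 ≠ 0, so z = 2/3 is a (simple) pole.
  P(-1 + I/3) = -2/9 - I ≠ 0, so z = -1 + I/3 is a (simple) pole.
  P(-3 + 2*I) = 6 - 22*I ≠ 0, so z = -3 + 2*I is a (simple) pole.

Poles of f: {-3 + 2*I, -1 + I/3, -1/2 - I, 2/3}

Final answer: {-3 + 2*I, -1 + I/3, -1/2 - I, 2/3}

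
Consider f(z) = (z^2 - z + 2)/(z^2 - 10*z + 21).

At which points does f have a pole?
The singularities of f are the zeros of the denominator. Factoring,
  z^2 - 10*z + 21 = (z - 3)*(z - 7)
so the candidates are z = 3, z = 7.

Check the numerator P(z) = z^2 - z + 2 at each one:
  P(3) = 8 ≠ 0, so z = 3 is a (simple) pole.
  P(7) = 44 ≠ 0, so z = 7 is a (simple) pole.

Poles of f: {3, 7}

Final answer: {3, 7}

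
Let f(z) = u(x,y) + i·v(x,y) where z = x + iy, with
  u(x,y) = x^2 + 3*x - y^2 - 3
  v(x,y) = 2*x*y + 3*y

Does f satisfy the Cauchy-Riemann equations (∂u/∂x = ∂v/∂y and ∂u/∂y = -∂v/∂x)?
∂u/∂x = 2*x + 3
∂v/∂y = 2*x + 3
∂u/∂y = -2*y
∂v/∂x = 2*y
∂u/∂x = ∂v/∂y and ∂u/∂y = -∂v/∂x hold identically; f is analytic.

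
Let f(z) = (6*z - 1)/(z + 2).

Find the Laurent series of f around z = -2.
-13/(z + 2) + 6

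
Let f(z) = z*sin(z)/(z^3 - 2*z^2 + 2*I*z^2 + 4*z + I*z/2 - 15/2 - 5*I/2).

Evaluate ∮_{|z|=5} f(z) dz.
pi*(9/26 + 7*I/26)*sin(3/2 - I/2) + pi*(-1/6 + I/6)*sin(1/2 - 3*I/2) + pi*(-20/39 - 4*I/39)*sin(1 - 3*I)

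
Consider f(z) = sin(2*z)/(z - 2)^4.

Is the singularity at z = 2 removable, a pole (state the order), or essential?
Write f(z) = g(z)/(z - 2)^4 with g(z) = sin(2*z).
g is entire and g(2) = sin(4) ≠ 0, so no factor of (z - 2) cancels: the Laurent expansion of f about z = 2 starts at the power -4, i.e. lim_{z→z₀} (z - z₀)^4 f(z) = sin(4) is finite and nonzero.
So z = 2 is a pole of order 4.

Final answer: pole of order 4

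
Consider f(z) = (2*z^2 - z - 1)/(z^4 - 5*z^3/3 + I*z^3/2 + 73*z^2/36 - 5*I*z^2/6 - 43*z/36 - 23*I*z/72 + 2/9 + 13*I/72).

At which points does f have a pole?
The singularities of f are the zeros of the denominator. Factoring,
  z^4 - 5*z^3/3 + I*z^3/2 + 73*z^2/36 - 5*I*z^2/6 - 43*z/36 - 23*I*z/72 + 2/9 + 13*I/72 = (z - 1/3)*(z - 1 - I/2)*(z - I/2)*(z - 1/3 + 3*I/2)
so the candidates are z = 1/3, z = 1 + I/2, z = I/2, z = 1/3 - 3*I/2.

Check the numerator P(z) = 2*z^2 - z - 1 at each one:
  P(1/3) = -10/9 ≠ 0, so z = 1/3 is a (simple) pole.
  P(1 + I/2) = -1/2 + 3*I/2 ≠ 0, so z = 1 + I/2 is a (simple) pole.
  P(I/2) = -3/2 - I/2 ≠ 0, so z = I/2 is a (simple) pole.
  P(1/3 - 3*I/2) = -101/18 - I/2 ≠ 0, so z = 1/3 - 3*I/2 is a (simple) pole.

Poles of f: {I/2, 1/3 - 3*I/2, 1/3, 1 + I/2}

Final answer: {I/2, 1/3 - 3*I/2, 1/3, 1 + I/2}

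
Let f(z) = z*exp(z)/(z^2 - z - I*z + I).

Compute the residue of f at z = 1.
exp(1)*(1/2 + I/2)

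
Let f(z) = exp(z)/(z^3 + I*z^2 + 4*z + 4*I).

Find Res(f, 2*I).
Write f(z) = P(z)/Q(z) with P(z) = exp(z) and Q(z) = z^3 + I*z^2 + 4*z + 4*I.
The denominator factors as Q(z) = (z + 2*I)*(z - 2*I)*(z + I), so z = 2*I is a simple zero of Q and P is analytic there; z = 2*I is therefore a simple pole and
  Res(f, z₀) = P(z₀)/Q'(z₀).

Q'(z) = 3*z^2 + 2*I*z + 4, so Q'(2*I) = -12.
P(2*I) = exp(2*I).

Res(f, 2*I) = (exp(2*I))/(-12) = -exp(2*I)/12

Final answer: -exp(2*I)/12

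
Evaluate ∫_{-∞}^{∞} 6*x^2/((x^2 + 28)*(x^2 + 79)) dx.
Let f(z) = 6*z^2/((z^2 + 28)*(z^2 + 79)). The denominator has no real zeros and deg Q - deg P = 2 ≥ 2, so the integral of f over the upper semicircle |z| = R tends to 0 as R → ∞. Closing the contour in the upper half-plane,
  ∫_{-∞}^{∞} f(x) dx = 2πi · Σ Res(f, z_k)  over the poles with Im z_k > 0.

Zeros of the denominator: z^2 + 79 = 0 gives z = ±sqrt(79)*I; z^2 + 28 = 0 gives z = ±2*sqrt(7)*I.
Upper half-plane: z = 2*sqrt(7)*I, z = sqrt(79)*I (simple).

Each pole is a simple zero of Q(z) = z^4 + 107*z^2 + 2212, so Res(f, z₀) = P(z₀)/Q'(z₀) with P(z) = 6*z^2, Q'(z) = 4*z^3 + 214*z:
  Res(f, 2*sqrt(7)*I) = (-168)/(204*sqrt(7)*I) = 2*sqrt(7)*I/17
  Res(f, sqrt(79)*I) = (-474)/(-102*sqrt(79)*I) = -sqrt(79)*I/17

Sum of residues: I*(-sqrt(79) + 2*sqrt(7))/17
∫_{-∞}^{∞} f(x) dx = 2πi · (I*(-sqrt(79) + 2*sqrt(7))/17) = 2*pi*(-2*sqrt(7) + sqrt(79))/17

Final answer: 2*pi*(-2*sqrt(7) + sqrt(79))/17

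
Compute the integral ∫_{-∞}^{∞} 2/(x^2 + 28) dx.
Let f(z) = 2/(z^2 + 28). The denominator has no real zeros and deg Q - deg P = 2 ≥ 2, so the integral of f over the upper semicircle |z| = R tends to 0 as R → ∞. Closing the contour in the upper half-plane,
  ∫_{-∞}^{∞} f(x) dx = 2πi · Σ Res(f, z_k)  over the poles with Im z_k > 0.

Zeros of the denominator: z^2 + 28 = 0 gives z = ±2*sqrt(7)*I.
Upper half-plane: z = 2*sqrt(7)*I (simple).

Each pole is a simple zero of Q(z) = z^2 + 28, so Res(f, z₀) = P(z₀)/Q'(z₀) with P(z) = 2, Q'(z) = 2*z:
  Res(f, 2*sqrt(7)*I) = (2)/(4*sqrt(7)*I) = -sqrt(7)*I/14

∫_{-∞}^{∞} f(x) dx = 2πi · (-sqrt(7)*I/14) = sqrt(7)*pi/7

Final answer: sqrt(7)*pi/7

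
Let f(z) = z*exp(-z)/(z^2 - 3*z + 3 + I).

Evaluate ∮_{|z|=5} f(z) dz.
By the residue theorem, ∮_C f(z) dz = 2πi · (sum of the residues of f at the poles inside |z| = 5).

The denominator factors as (z - 2 + I)*(z - 1 - I), so the singularities of f are simple poles at z = 2 - I, z = 1 + I.
  |2 - I|² = 5 < 25 = 5², so this pole is inside the contour.
  |1 + I|² = 2 < 25 = 5², so this pole is inside the contour.

With P(z) = z*exp(-z) and Q(z) = z^2 - 3*z + 3 + I, each pole is simple, so Res(f, z₀) = P(z₀)/Q'(z₀) with Q'(z) = 2*z - 3.
  Res(f, 2 - I) = P(2 - I)/Q'(2 - I) = ((2 - I)*exp(-2 + I))/(1 - 2*I) = (4/5 + 3*I/5)*exp(-2 + I)
  Res(f, 1 + I) = P(1 + I)/Q'(1 + I) = ((1 + I)*exp(-1 - I))/(-1 + 2*I) = (1/5 - 3*I/5)*exp(-1 - I)

Sum of residues inside C: (1/5 - 3*I/5)*exp(-1 - I) + (4/5 + 3*I/5)*exp(-2 + I)
∮_C f(z) dz = 2πi · ((1/5 - 3*I/5)*exp(-1 - I) + (4/5 + 3*I/5)*exp(-2 + I)) = pi*(6/5 + 2*I/5)*exp(-1 - I) + pi*(-6/5 + 8*I/5)*exp(-2 + I)

Final answer: pi*(6/5 + 2*I/5)*exp(-1 - I) + pi*(-6/5 + 8*I/5)*exp(-2 + I)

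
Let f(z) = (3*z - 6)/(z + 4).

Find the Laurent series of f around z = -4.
-18/(z + 4) + 3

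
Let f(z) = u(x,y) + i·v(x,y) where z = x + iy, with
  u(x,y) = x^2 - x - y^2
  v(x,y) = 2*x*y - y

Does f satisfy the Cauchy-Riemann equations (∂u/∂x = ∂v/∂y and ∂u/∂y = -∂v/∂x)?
∂u/∂x = 2*x - 1
∂v/∂y = 2*x - 1
∂u/∂y = -2*y
∂v/∂x = 2*y
∂u/∂x = ∂v/∂y and ∂u/∂y = -∂v/∂x hold identically; f is analytic.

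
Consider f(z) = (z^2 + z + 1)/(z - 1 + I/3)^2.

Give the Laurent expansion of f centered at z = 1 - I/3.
Put w = z - (1 - I/3), i.e. z = w + 1 - I/3. The denominator is w^2, so it suffices to rewrite the numerator in powers of w.

P(z) = z^2 + z + 1
P(w + 1 - I/3) = 26/9 - I + (3 - 2*I/3)*w + w^2

Dividing each term by w^2:
  f = (26/9 - I)/w^2 + (3 - 2*I/3)/w + 1

Substituting back w = z - 1 + I/3:
  f(z) = (26/9 - I)/(z - 1 + I/3)^2 + (3 - 2*I/3)/(z - 1 + I/3) + 1

The series is finite because the numerator is a polynomial; the negative powers form the principal part, and the coefficient of 1/(z - 1 + I/3) gives Res(f, 1 - I/3) = 3 - 2*I/3.

Final answer: (26/9 - I)/(z - 1 + I/3)^2 + (3 - 2*I/3)/(z - 1 + I/3) + 1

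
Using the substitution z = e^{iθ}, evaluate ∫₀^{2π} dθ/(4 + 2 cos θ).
sqrt(3)*pi/3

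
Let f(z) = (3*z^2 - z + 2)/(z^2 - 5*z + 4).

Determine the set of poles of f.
The singularities of f are the zeros of the denominator. Factoring,
  z^2 - 5*z + 4 = (z - 4)*(z - 1)
so the candidates are z = 4, z = 1.

Check the numerator P(z) = 3*z^2 - z + 2 at each one:
  P(4) = 46 ≠ 0, so z = 4 is a (simple) pole.
  P(1) = 4 ≠ 0, so z = 1 is a (simple) pole.

Poles of f: {1, 4}

Final answer: {1, 4}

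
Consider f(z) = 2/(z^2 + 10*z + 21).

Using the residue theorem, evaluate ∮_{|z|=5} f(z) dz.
I*pi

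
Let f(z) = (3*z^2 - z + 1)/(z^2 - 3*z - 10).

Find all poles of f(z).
The singularities of f are the zeros of the denominator. Factoring,
  z^2 - 3*z - 10 = (z + 2)*(z - 5)
so the candidates are z = -2, z = 5.

Check the numerator P(z) = 3*z^2 - z + 1 at each one:
  P(-2) = 15 ≠ 0, so z = -2 is a (simple) pole.
  P(5) = 71 ≠ 0, so z = 5 is a (simple) pole.

Poles of f: {-2, 5}

Final answer: {-2, 5}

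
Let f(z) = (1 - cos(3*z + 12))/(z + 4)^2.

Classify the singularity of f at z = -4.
removable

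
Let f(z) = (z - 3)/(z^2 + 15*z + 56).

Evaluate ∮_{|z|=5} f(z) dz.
0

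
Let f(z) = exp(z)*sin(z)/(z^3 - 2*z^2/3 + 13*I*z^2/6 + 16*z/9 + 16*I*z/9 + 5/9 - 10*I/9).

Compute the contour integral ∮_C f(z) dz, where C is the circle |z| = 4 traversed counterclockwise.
By the residue theorem, ∮_C f(z) dz = 2πi · (sum of the residues of f at the poles inside |z| = 4).

The denominator factors as (z - 1/3 - I/3)*(z - 1 + 3*I)*(z + 2/3 - I/2), so the singularities of f are simple poles at z = 1/3 + I/3, z = 1 - 3*I, z = -2/3 + I/2.
  |1/3 + I/3|² = 2/9 < 16 = 4², so this pole is inside the contour.
  |1 - 3*I|² = 10 < 16 = 4², so this pole is inside the contour.
  |-2/3 + I/2|² = 25/36 < 16 = 4², so this pole is inside the contour.

With P(z) = exp(z)*sin(z) and Q(z) = z^3 - 2*z^2/3 + 13*I*z^2/6 + 16*z/9 + 16*I*z/9 + 5/9 - 10*I/9, each pole is simple, so Res(f, z₀) = P(z₀)/Q'(z₀) with Q'(z) = 3*z^2 - 4*z/3 + 13*I*z/3 + 16/9 + 16*I/9.
  Res(f, 1/3 + I/3) = P(1/3 + I/3)/Q'(1/3 + I/3) = (exp(1/3 + I/3)*sin(1/3 + I/3))/(-1/9 + 31*I/9) = (-9/962 - 279*I/962)*exp(1/3 + I/3)*sin(1/3 + I/3)
  Res(f, 1 - 3*I) = P(1 - 3*I)/Q'(1 - 3*I) = (exp(1 - 3*I)*sin(1 - 3*I))/(-95/9 - 71*I/9) = (-855/14066 + 639*I/14066)*exp(1 - 3*I)*sin(1 - 3*I)
  Res(f, -2/3 + I/2) = P(-2/3 + I/2)/Q'(-2/3 + I/2) = (-exp(-2/3 + I/2)*sin(2/3 - I/2))/(13/12 - 34*I/9) = (-1404/20017 - 4896*I/20017)*exp(-2/3 + I/2)*sin(2/3 - I/2)

Sum of residues inside C: (-855/14066 + 639*I/14066)*exp(1 - 3*I)*sin(1 - 3*I) + (-1404/20017 - 4896*I/20017)*exp(-2/3 + I/2)*sin(2/3 - I/2) + (-9/962 - 279*I/962)*exp(1/3 + I/3)*sin(1/3 + I/3)
∮_C f(z) dz = 2πi · ((-855/14066 + 639*I/14066)*exp(1 - 3*I)*sin(1 - 3*I) + (-1404/20017 - 4896*I/20017)*exp(-2/3 + I/2)*sin(2/3 - I/2) + (-9/962 - 279*I/962)*exp(1/3 + I/3)*sin(1/3 + I/3)) = pi*(9792/20017 - 2808*I/20017)*exp(-2/3 + I/2)*sin(2/3 - I/2) + pi*(279/481 - 9*I/481)*exp(1/3 + I/3)*sin(1/3 + I/3) + pi*(-639/7033 - 855*I/7033)*exp(1 - 3*I)*sin(1 - 3*I)

Final answer: pi*(9792/20017 - 2808*I/20017)*exp(-2/3 + I/2)*sin(2/3 - I/2) + pi*(279/481 - 9*I/481)*exp(1/3 + I/3)*sin(1/3 + I/3) + pi*(-639/7033 - 855*I/7033)*exp(1 - 3*I)*sin(1 - 3*I)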